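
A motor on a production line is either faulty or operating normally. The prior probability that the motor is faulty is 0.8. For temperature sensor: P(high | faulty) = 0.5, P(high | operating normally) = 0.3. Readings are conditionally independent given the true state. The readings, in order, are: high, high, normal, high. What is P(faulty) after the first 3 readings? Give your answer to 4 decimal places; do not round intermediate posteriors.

After 'high': P(faulty) = 0.5·0.8000 / (0.5·0.8000 + 0.3·0.2000) ≈ 0.8696
After 'high': P(faulty) = 0.5·0.8696 / (0.5·0.8696 + 0.3·0.1304) ≈ 0.9174
After 'normal': P(faulty) = 0.5·0.9174 / (0.5·0.9174 + 0.7·0.0826) ≈ 0.8881

0.8881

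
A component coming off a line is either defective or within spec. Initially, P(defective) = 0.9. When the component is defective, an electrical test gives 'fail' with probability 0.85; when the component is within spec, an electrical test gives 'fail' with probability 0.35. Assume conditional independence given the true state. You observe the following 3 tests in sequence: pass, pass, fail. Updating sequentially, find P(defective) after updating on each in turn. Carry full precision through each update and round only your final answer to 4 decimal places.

After 'pass': P(defective) = 0.15·0.9000 / (0.15·0.9000 + 0.65·0.1000) ≈ 0.6750
After 'pass': P(defective) = 0.15·0.6750 / (0.15·0.6750 + 0.65·0.3250) ≈ 0.3240
After 'fail': P(defective) = 0.85·0.3240 / (0.85·0.3240 + 0.35·0.6760) ≈ 0.5379

0.5379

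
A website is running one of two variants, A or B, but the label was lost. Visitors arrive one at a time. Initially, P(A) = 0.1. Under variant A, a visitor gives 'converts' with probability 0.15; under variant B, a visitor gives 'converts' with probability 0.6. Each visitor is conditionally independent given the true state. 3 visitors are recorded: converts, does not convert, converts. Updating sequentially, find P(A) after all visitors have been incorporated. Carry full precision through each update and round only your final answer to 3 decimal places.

0.015

After 'converts': P(A) = 0.15·0.1000 / (0.15·0.1000 + 0.6·0.9000) ≈ 0.0270
After 'does not convert': P(A) = 0.85·0.0270 / (0.85·0.0270 + 0.4·0.9730) ≈ 0.0557
After 'converts': P(A) = 0.15·0.0557 / (0.15·0.0557 + 0.6·0.9443) ≈ 0.0145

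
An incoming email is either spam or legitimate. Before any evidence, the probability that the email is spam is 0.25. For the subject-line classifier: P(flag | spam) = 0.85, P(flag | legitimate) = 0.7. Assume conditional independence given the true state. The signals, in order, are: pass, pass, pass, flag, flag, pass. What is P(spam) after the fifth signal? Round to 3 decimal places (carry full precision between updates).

After 'pass': P(spam) = 0.15·0.2500 / (0.15·0.2500 + 0.3·0.7500) ≈ 0.1429
After 'pass': P(spam) = 0.15·0.1429 / (0.15·0.1429 + 0.3·0.8571) ≈ 0.0769
After 'pass': P(spam) = 0.15·0.0769 / (0.15·0.0769 + 0.3·0.9231) ≈ 0.0400
After 'flag': P(spam) = 0.85·0.0400 / (0.85·0.0400 + 0.7·0.9600) ≈ 0.0482
After 'flag': P(spam) = 0.85·0.0482 / (0.85·0.0482 + 0.7·0.9518) ≈ 0.0579

0.058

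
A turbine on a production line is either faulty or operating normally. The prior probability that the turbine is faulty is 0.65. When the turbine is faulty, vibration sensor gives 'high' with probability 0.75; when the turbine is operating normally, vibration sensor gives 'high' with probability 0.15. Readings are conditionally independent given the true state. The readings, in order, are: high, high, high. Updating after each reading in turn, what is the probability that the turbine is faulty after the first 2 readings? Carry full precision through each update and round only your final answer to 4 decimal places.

Each posterior becomes the prior for the next update.
After 'high': P(faulty) = 0.75·0.6500 / (0.75·0.6500 + 0.15·0.3500) ≈ 0.9028
After 'high': P(faulty) = 0.75·0.9028 / (0.75·0.9028 + 0.15·0.0972) ≈ 0.9789

0.9789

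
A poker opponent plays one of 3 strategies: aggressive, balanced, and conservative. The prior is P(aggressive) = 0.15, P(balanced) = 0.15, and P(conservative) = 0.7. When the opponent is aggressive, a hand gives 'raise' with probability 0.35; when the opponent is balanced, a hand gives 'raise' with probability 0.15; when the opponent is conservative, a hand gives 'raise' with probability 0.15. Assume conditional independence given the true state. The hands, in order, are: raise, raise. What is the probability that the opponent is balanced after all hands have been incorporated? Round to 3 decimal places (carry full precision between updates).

Each posterior becomes the prior for the next update.
After 'raise': normaliser = 0.35·0.1500 + 0.15·0.1500 + 0.15·0.7000; P(aggressive) ≈ 0.2917, P(balanced) ≈ 0.1250, P(conservative) ≈ 0.5833
After 'raise': normaliser = 0.35·0.2917 + 0.15·0.1250 + 0.15·0.5833; P(aggressive) ≈ 0.4900, P(balanced) ≈ 0.0900, P(conservative) ≈ 0.4200

0.090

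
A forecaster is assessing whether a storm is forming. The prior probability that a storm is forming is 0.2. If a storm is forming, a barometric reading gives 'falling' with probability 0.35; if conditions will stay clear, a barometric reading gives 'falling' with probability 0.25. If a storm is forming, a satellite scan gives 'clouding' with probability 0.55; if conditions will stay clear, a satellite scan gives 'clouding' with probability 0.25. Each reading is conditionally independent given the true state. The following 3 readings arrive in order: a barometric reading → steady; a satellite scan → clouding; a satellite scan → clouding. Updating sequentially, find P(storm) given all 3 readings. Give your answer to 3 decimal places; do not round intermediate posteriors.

After a barometric reading='steady': P(storm) = 0.65·0.2000 / (0.65·0.2000 + 0.75·0.8000) ≈ 0.1781
After a satellite scan='clouding': P(storm) = 0.55·0.1781 / (0.55·0.1781 + 0.25·0.8219) ≈ 0.3228
After a satellite scan='clouding': P(storm) = 0.55·0.3228 / (0.55·0.3228 + 0.25·0.6772) ≈ 0.5119

0.512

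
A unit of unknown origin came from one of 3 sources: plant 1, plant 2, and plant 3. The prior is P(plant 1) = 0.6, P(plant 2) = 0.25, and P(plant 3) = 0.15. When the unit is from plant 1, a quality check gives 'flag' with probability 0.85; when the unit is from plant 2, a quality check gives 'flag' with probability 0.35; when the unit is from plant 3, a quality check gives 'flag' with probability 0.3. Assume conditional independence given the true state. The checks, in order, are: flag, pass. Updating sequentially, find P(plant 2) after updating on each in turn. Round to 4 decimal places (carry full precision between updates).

0.3450

After 'flag': normaliser = 0.85·0.6000 + 0.35·0.2500 + 0.3·0.1500; P(plant 1) ≈ 0.7938, P(plant 2) ≈ 0.1362, P(plant 3) ≈ 0.0700
After 'pass': normaliser = 0.15·0.7938 + 0.65·0.1362 + 0.7·0.0700; P(plant 1) ≈ 0.4640, P(plant 2) ≈ 0.3450, P(plant 3) ≈ 0.1911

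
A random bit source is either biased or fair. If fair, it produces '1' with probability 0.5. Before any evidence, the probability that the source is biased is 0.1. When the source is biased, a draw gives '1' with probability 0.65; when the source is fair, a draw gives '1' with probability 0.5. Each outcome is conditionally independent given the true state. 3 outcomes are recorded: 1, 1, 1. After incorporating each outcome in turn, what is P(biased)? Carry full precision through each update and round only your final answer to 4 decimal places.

0.1962

After '1': P(biased) = 0.65·0.1000 / (0.65·0.1000 + 0.5·0.9000) ≈ 0.1262
After '1': P(biased) = 0.65·0.1262 / (0.65·0.1262 + 0.5·0.8738) ≈ 0.1581
After '1': P(biased) = 0.65·0.1581 / (0.65·0.1581 + 0.5·0.8419) ≈ 0.1962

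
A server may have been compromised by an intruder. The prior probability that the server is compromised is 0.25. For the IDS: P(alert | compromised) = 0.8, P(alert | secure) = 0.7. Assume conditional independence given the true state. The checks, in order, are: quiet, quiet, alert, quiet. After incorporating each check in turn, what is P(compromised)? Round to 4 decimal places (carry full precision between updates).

After 'quiet': P(compromised) = 0.2·0.2500 / (0.2·0.2500 + 0.3·0.7500) ≈ 0.1818
After 'quiet': P(compromised) = 0.2·0.1818 / (0.2·0.1818 + 0.3·0.8182) ≈ 0.1290
After 'alert': P(compromised) = 0.8·0.1290 / (0.8·0.1290 + 0.7·0.8710) ≈ 0.1448
After 'quiet': P(compromised) = 0.2·0.1448 / (0.2·0.1448 + 0.3·0.8552) ≈ 0.1014

0.1014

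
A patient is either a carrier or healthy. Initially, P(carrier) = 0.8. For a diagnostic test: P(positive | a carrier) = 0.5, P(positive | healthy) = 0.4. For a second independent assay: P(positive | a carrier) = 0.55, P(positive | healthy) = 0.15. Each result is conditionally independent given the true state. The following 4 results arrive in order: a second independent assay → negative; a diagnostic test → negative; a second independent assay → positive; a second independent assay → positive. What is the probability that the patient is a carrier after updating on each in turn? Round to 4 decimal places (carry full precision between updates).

After a second independent assay='negative': P(carrier) = 0.45·0.8000 / (0.45·0.8000 + 0.85·0.2000) ≈ 0.6792
After a diagnostic test='negative': P(carrier) = 0.5·0.6792 / (0.5·0.6792 + 0.6·0.3208) ≈ 0.6383
After a second independent assay='positive': P(carrier) = 0.55·0.6383 / (0.55·0.6383 + 0.15·0.3617) ≈ 0.8661
After a second independent assay='positive': P(carrier) = 0.55·0.8661 / (0.55·0.8661 + 0.15·0.1339) ≈ 0.9596

0.9596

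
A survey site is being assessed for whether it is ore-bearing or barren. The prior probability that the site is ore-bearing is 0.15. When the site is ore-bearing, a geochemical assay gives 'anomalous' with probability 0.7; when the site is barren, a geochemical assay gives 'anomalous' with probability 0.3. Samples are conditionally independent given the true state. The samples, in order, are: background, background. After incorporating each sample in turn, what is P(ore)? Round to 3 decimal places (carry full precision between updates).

After 'background': P(ore) = 0.3·0.1500 / (0.3·0.1500 + 0.7·0.8500) ≈ 0.0703
After 'background': P(ore) = 0.3·0.0703 / (0.3·0.0703 + 0.7·0.9297) ≈ 0.0314

0.031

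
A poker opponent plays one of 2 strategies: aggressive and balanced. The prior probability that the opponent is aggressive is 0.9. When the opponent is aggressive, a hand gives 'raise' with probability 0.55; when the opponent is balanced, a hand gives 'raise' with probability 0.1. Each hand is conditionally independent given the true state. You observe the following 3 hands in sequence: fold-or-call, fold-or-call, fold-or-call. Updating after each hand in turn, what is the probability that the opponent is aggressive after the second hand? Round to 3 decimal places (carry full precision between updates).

After 'fold-or-call': P(aggressive) = 0.45·0.9000 / (0.45·0.9000 + 0.9·0.1000) ≈ 0.8182
After 'fold-or-call': P(aggressive) = 0.45·0.8182 / (0.45·0.8182 + 0.9·0.1818) ≈ 0.6923

0.692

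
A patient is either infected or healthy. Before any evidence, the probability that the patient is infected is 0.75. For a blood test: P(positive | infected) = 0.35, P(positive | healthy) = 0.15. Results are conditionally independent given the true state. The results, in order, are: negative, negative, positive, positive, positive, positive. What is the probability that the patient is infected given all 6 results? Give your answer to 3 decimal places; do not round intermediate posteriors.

After 'negative': P(infected) = 0.65·0.7500 / (0.65·0.7500 + 0.85·0.2500) ≈ 0.6964
After 'negative': P(infected) = 0.65·0.6964 / (0.65·0.6964 + 0.85·0.3036) ≈ 0.6369
After 'positive': P(infected) = 0.35·0.6369 / (0.35·0.6369 + 0.15·0.3631) ≈ 0.8037
After 'positive': P(infected) = 0.35·0.8037 / (0.35·0.8037 + 0.15·0.1963) ≈ 0.9052
After 'positive': P(infected) = 0.35·0.9052 / (0.35·0.9052 + 0.15·0.0948) ≈ 0.9571
After 'positive': P(infected) = 0.35·0.9571 / (0.35·0.9571 + 0.15·0.0429) ≈ 0.9811

0.981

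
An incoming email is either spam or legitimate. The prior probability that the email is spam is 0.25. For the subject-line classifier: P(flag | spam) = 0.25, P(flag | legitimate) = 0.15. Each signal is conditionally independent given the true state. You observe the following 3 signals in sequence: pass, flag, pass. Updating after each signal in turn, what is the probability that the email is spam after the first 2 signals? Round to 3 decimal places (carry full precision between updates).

After 'pass': P(spam) = 0.75·0.2500 / (0.75·0.2500 + 0.85·0.7500) ≈ 0.2273
After 'flag': P(spam) = 0.25·0.2273 / (0.25·0.2273 + 0.15·0.7727) ≈ 0.3289

0.329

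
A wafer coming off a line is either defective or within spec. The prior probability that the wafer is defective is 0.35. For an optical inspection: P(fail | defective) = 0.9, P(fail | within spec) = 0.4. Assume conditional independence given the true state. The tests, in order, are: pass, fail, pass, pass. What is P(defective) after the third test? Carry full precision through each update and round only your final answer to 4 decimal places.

0.0326

After 'pass': P(defective) = 0.1·0.3500 / (0.1·0.3500 + 0.6·0.6500) ≈ 0.0824
After 'fail': P(defective) = 0.9·0.0824 / (0.9·0.0824 + 0.4·0.9176) ≈ 0.1680
After 'pass': P(defective) = 0.1·0.1680 / (0.1·0.1680 + 0.6·0.8320) ≈ 0.0326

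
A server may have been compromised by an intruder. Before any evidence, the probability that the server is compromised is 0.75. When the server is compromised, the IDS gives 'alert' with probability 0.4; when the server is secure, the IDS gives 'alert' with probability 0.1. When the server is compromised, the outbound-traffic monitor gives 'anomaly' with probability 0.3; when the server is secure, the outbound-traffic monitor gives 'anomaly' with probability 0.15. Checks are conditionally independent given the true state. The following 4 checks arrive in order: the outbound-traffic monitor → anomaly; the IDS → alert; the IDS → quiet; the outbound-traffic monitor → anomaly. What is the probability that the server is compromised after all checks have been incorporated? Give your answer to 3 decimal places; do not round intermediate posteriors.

0.970

After the outbound-traffic monitor='anomaly': P(compromised) = 0.3·0.7500 / (0.3·0.7500 + 0.15·0.2500) ≈ 0.8571
After the IDS='alert': P(compromised) = 0.4·0.8571 / (0.4·0.8571 + 0.1·0.1429) ≈ 0.9600
After the IDS='quiet': P(compromised) = 0.6·0.9600 / (0.6·0.9600 + 0.9·0.0400) ≈ 0.9412
After the outbound-traffic monitor='anomaly': P(compromised) = 0.3·0.9412 / (0.3·0.9412 + 0.15·0.0588) ≈ 0.9697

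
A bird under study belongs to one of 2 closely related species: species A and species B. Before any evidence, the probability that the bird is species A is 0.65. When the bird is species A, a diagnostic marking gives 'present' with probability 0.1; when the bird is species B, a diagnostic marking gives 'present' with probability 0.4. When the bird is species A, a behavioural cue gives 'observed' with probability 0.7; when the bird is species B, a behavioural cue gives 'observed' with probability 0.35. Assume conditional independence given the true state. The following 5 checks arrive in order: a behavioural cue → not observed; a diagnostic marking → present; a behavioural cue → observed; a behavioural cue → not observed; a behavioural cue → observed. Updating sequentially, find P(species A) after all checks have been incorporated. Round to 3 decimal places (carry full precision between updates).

Apply Bayes' rule sequentially, carrying P(species A) forward.
After a behavioural cue='not observed': P(species A) = 0.3·0.6500 / (0.3·0.6500 + 0.65·0.3500) ≈ 0.4615
After a diagnostic marking='present': P(species A) = 0.1·0.4615 / (0.1·0.4615 + 0.4·0.5385) ≈ 0.1765
After a behavioural cue='observed': P(species A) = 0.7·0.1765 / (0.7·0.1765 + 0.35·0.8235) ≈ 0.3000
After a behavioural cue='not observed': P(species A) = 0.3·0.3000 / (0.3·0.3000 + 0.65·0.7000) ≈ 0.1651
After a behavioural cue='observed': P(species A) = 0.7·0.1651 / (0.7·0.1651 + 0.35·0.8349) ≈ 0.2835

0.283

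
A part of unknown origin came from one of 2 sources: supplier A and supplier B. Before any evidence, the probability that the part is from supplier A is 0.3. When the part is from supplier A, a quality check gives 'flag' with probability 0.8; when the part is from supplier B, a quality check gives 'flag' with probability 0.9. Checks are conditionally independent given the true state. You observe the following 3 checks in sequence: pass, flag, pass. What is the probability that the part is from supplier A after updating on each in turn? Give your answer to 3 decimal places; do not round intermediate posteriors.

After 'pass': P(supplier A) = 0.2·0.3000 / (0.2·0.3000 + 0.1·0.7000) ≈ 0.4615
After 'flag': P(supplier A) = 0.8·0.4615 / (0.8·0.4615 + 0.9·0.5385) ≈ 0.4324
After 'pass': P(supplier A) = 0.2·0.4324 / (0.2·0.4324 + 0.1·0.5676) ≈ 0.6038

0.604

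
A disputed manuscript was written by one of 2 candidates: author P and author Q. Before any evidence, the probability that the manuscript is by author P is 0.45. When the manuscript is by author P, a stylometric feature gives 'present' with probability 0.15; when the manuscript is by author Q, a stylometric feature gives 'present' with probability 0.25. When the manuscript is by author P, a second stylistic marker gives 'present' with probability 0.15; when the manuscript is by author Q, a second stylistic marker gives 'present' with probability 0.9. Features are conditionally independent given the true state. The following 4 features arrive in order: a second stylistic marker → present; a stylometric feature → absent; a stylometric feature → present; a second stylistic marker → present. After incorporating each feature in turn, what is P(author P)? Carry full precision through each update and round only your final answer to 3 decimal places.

After a second stylistic marker='present': P(author P) = 0.15·0.4500 / (0.15·0.4500 + 0.9·0.5500) ≈ 0.1200
After a stylometric feature='absent': P(author P) = 0.85·0.1200 / (0.85·0.1200 + 0.75·0.8800) ≈ 0.1339
After a stylometric feature='present': P(author P) = 0.15·0.1339 / (0.15·0.1339 + 0.25·0.8661) ≈ 0.0849
After a second stylistic marker='present': P(author P) = 0.15·0.0849 / (0.15·0.0849 + 0.9·0.9151) ≈ 0.0152

0.015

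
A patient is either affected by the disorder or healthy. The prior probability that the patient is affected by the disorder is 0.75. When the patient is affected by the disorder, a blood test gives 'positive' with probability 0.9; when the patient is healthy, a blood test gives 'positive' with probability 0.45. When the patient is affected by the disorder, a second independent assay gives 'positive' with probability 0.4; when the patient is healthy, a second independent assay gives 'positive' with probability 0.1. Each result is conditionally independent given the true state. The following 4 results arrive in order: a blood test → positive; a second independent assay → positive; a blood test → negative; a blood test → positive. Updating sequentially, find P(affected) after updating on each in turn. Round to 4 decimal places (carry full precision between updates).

0.8972

Each posterior becomes the prior for the next update.
After a blood test='positive': P(affected) = 0.9·0.7500 / (0.9·0.7500 + 0.45·0.2500) ≈ 0.8571
After a second independent assay='positive': P(affected) = 0.4·0.8571 / (0.4·0.8571 + 0.1·0.1429) ≈ 0.9600
After a blood test='negative': P(affected) = 0.1·0.9600 / (0.1·0.9600 + 0.55·0.0400) ≈ 0.8136
After a blood test='positive': P(affected) = 0.9·0.8136 / (0.9·0.8136 + 0.45·0.1864) ≈ 0.8972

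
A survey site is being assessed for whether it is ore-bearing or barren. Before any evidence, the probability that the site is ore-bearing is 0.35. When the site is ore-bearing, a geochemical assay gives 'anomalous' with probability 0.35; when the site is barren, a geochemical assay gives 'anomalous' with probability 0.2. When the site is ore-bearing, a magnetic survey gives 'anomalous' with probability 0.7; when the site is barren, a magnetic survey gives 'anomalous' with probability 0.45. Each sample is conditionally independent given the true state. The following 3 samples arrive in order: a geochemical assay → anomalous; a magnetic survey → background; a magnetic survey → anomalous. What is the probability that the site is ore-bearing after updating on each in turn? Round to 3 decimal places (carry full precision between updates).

After a geochemical assay='anomalous': P(ore) = 0.35·0.3500 / (0.35·0.3500 + 0.2·0.6500) ≈ 0.4851
After a magnetic survey='background': P(ore) = 0.3·0.4851 / (0.3·0.4851 + 0.55·0.5149) ≈ 0.3395
After a magnetic survey='anomalous': P(ore) = 0.7·0.3395 / (0.7·0.3395 + 0.45·0.6605) ≈ 0.4443

0.444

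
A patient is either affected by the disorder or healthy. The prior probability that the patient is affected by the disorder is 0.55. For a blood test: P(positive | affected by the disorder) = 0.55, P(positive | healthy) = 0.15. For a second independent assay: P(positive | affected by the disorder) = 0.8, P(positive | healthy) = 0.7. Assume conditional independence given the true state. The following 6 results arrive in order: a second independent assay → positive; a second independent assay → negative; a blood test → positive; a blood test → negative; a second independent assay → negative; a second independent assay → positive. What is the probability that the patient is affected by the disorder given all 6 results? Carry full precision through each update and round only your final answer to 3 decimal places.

After a second independent assay='positive': P(affected) = 0.8·0.5500 / (0.8·0.5500 + 0.7·0.4500) ≈ 0.5828
After a second independent assay='negative': P(affected) = 0.2·0.5828 / (0.2·0.5828 + 0.3·0.4172) ≈ 0.4822
After a blood test='positive': P(affected) = 0.55·0.4822 / (0.55·0.4822 + 0.15·0.5178) ≈ 0.7735
After a blood test='negative': P(affected) = 0.45·0.7735 / (0.45·0.7735 + 0.85·0.2265) ≈ 0.6438
After a second independent assay='negative': P(affected) = 0.2·0.6438 / (0.2·0.6438 + 0.3·0.3562) ≈ 0.5465
After a second independent assay='positive': P(affected) = 0.8·0.5465 / (0.8·0.5465 + 0.7·0.4535) ≈ 0.5793

0.579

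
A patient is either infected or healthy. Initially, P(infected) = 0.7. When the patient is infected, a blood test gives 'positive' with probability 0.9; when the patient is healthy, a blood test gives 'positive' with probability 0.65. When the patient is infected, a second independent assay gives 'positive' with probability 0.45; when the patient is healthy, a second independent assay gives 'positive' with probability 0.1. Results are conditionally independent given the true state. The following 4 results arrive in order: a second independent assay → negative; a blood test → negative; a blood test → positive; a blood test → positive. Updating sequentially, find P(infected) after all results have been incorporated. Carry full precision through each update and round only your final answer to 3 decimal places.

0.439

After a second independent assay='negative': P(infected) = 0.55·0.7000 / (0.55·0.7000 + 0.9·0.3000) ≈ 0.5878
After a blood test='negative': P(infected) = 0.1·0.5878 / (0.1·0.5878 + 0.35·0.4122) ≈ 0.2895
After a blood test='positive': P(infected) = 0.9·0.2895 / (0.9·0.2895 + 0.65·0.7105) ≈ 0.3607
After a blood test='positive': P(infected) = 0.9·0.3607 / (0.9·0.3607 + 0.65·0.6393) ≈ 0.4385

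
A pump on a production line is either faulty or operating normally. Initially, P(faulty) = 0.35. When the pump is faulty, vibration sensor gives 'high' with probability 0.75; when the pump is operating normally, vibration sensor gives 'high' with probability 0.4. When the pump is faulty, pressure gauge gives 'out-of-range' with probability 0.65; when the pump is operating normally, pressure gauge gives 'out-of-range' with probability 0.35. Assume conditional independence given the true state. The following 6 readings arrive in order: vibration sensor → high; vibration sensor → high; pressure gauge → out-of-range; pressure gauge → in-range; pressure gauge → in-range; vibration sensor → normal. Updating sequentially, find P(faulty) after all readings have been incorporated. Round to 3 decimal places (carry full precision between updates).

0.298

After vibration sensor='high': P(faulty) = 0.75·0.3500 / (0.75·0.3500 + 0.4·0.6500) ≈ 0.5024
After vibration sensor='high': P(faulty) = 0.75·0.5024 / (0.75·0.5024 + 0.4·0.4976) ≈ 0.6543
After pressure gauge='out-of-range': P(faulty) = 0.65·0.6543 / (0.65·0.6543 + 0.35·0.3457) ≈ 0.7785
After pressure gauge='in-range': P(faulty) = 0.35·0.7785 / (0.35·0.7785 + 0.65·0.2215) ≈ 0.6543
After pressure gauge='in-range': P(faulty) = 0.35·0.6543 / (0.35·0.6543 + 0.65·0.3457) ≈ 0.5048
After vibration sensor='normal': P(faulty) = 0.25·0.5048 / (0.25·0.5048 + 0.6·0.4952) ≈ 0.2981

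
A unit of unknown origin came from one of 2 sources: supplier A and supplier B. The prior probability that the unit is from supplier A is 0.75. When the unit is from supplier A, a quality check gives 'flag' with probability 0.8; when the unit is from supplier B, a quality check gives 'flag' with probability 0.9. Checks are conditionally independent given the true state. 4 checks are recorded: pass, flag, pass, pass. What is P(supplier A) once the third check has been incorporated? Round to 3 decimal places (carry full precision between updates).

Apply Bayes' rule sequentially, carrying P(supplier A) forward.
After 'pass': P(supplier A) = 0.2·0.7500 / (0.2·0.7500 + 0.1·0.2500) ≈ 0.8571
After 'flag': P(supplier A) = 0.8·0.8571 / (0.8·0.8571 + 0.9·0.1429) ≈ 0.8421
After 'pass': P(supplier A) = 0.2·0.8421 / (0.2·0.8421 + 0.1·0.1579) ≈ 0.9143

0.914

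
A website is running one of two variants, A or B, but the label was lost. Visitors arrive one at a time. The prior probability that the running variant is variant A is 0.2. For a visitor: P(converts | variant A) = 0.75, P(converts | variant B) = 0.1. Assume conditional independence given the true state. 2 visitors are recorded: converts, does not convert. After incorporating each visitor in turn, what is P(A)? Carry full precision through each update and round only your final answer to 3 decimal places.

Apply Bayes' rule sequentially, carrying P(A) forward.
After 'converts': P(A) = 0.75·0.2000 / (0.75·0.2000 + 0.1·0.8000) ≈ 0.6522
After 'does not convert': P(A) = 0.25·0.6522 / (0.25·0.6522 + 0.9·0.3478) ≈ 0.3425

0.342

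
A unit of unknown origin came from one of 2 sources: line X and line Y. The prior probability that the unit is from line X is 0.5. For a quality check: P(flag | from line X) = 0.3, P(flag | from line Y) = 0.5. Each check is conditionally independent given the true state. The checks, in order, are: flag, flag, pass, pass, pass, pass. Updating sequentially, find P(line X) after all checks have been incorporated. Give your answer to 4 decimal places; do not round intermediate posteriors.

After 'flag': P(line X) = 0.3·0.5000 / (0.3·0.5000 + 0.5·0.5000) ≈ 0.3750
After 'flag': P(line X) = 0.3·0.3750 / (0.3·0.3750 + 0.5·0.6250) ≈ 0.2647
After 'pass': P(line X) = 0.7·0.2647 / (0.7·0.2647 + 0.5·0.7353) ≈ 0.3351
After 'pass': P(line X) = 0.7·0.3351 / (0.7·0.3351 + 0.5·0.6649) ≈ 0.4137
After 'pass': P(line X) = 0.7·0.4137 / (0.7·0.4137 + 0.5·0.5863) ≈ 0.4969
After 'pass': P(line X) = 0.7·0.4969 / (0.7·0.4969 + 0.5·0.5031) ≈ 0.5804

0.5804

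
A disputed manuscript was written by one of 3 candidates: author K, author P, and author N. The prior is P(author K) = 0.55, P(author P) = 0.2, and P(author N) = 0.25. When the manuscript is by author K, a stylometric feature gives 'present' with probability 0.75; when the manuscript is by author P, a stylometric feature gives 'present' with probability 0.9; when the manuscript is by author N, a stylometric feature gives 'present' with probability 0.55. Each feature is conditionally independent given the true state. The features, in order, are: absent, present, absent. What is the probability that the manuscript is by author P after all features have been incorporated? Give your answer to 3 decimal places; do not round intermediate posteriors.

After 'absent': normaliser = 0.25·0.5500 + 0.1·0.2000 + 0.45·0.2500; P(author K) ≈ 0.5093, P(author P) ≈ 0.0741, P(author N) ≈ 0.4167
After 'present': normaliser = 0.75·0.5093 + 0.9·0.0741 + 0.55·0.4167; P(author K) ≈ 0.5635, P(author P) ≈ 0.0984, P(author N) ≈ 0.3381
After 'absent': normaliser = 0.25·0.5635 + 0.1·0.0984 + 0.45·0.3381; P(author K) ≈ 0.4652, P(author P) ≈ 0.0325, P(author N) ≈ 0.5024

0.032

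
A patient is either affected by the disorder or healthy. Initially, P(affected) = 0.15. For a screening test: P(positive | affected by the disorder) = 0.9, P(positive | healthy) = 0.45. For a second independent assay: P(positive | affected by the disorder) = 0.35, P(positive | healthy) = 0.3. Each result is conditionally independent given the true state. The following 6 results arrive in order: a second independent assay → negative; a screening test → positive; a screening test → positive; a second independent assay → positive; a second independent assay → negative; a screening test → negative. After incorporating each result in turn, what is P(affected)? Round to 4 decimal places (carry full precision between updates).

0.1143

After a second independent assay='negative': P(affected) = 0.65·0.1500 / (0.65·0.1500 + 0.7·0.8500) ≈ 0.1408
After a screening test='positive': P(affected) = 0.9·0.1408 / (0.9·0.1408 + 0.45·0.8592) ≈ 0.2468
After a screening test='positive': P(affected) = 0.9·0.2468 / (0.9·0.2468 + 0.45·0.7532) ≈ 0.3959
After a second independent assay='positive': P(affected) = 0.35·0.3959 / (0.35·0.3959 + 0.3·0.6041) ≈ 0.4333
After a second independent assay='negative': P(affected) = 0.65·0.4333 / (0.65·0.4333 + 0.7·0.5667) ≈ 0.4152
After a screening test='negative': P(affected) = 0.1·0.4152 / (0.1·0.4152 + 0.55·0.5848) ≈ 0.1143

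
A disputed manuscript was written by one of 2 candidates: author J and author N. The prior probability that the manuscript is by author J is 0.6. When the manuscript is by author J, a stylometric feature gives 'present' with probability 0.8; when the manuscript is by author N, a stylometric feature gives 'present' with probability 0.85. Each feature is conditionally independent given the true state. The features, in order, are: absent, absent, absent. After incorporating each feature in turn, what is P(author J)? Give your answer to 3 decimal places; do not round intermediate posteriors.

After 'absent': P(author J) = 0.2·0.6000 / (0.2·0.6000 + 0.15·0.4000) ≈ 0.6667
After 'absent': P(author J) = 0.2·0.6667 / (0.2·0.6667 + 0.15·0.3333) ≈ 0.7273
After 'absent': P(author J) = 0.2·0.7273 / (0.2·0.7273 + 0.15·0.2727) ≈ 0.7805

0.780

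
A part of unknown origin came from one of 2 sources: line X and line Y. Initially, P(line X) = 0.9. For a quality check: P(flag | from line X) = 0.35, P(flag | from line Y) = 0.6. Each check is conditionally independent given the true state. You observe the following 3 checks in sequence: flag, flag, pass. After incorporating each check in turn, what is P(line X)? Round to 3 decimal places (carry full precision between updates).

0.833

Apply Bayes' rule sequentially, carrying P(line X) forward.
After 'flag': P(line X) = 0.35·0.9000 / (0.35·0.9000 + 0.6·0.1000) ≈ 0.8400
After 'flag': P(line X) = 0.35·0.8400 / (0.35·0.8400 + 0.6·0.1600) ≈ 0.7538
After 'pass': P(line X) = 0.65·0.7538 / (0.65·0.7538 + 0.4·0.2462) ≈ 0.8327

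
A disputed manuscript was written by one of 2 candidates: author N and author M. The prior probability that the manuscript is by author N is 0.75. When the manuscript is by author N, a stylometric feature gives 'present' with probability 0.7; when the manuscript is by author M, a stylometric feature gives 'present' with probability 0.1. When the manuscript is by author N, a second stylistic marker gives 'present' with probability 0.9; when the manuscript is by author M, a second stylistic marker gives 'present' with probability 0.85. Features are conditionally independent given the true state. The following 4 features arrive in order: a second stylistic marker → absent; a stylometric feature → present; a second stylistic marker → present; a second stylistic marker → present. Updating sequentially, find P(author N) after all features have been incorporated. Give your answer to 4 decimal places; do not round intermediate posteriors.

0.9401

After a second stylistic marker='absent': P(author N) = 0.1·0.7500 / (0.1·0.7500 + 0.15·0.2500) ≈ 0.6667
After a stylometric feature='present': P(author N) = 0.7·0.6667 / (0.7·0.6667 + 0.1·0.3333) ≈ 0.9333
After a second stylistic marker='present': P(author N) = 0.9·0.9333 / (0.9·0.9333 + 0.85·0.0667) ≈ 0.9368
After a second stylistic marker='present': P(author N) = 0.9·0.9368 / (0.9·0.9368 + 0.85·0.0632) ≈ 0.9401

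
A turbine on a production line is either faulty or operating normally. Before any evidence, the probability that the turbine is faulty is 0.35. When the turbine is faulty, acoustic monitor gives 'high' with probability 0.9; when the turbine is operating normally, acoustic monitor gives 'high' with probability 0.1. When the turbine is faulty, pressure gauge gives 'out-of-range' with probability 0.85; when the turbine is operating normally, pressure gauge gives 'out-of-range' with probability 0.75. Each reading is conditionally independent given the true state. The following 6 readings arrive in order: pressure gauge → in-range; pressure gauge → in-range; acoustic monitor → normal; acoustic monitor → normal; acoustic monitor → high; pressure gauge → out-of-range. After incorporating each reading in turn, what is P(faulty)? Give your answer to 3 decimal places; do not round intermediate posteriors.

0.024

After pressure gauge='in-range': P(faulty) = 0.15·0.3500 / (0.15·0.3500 + 0.25·0.6500) ≈ 0.2442
After pressure gauge='in-range': P(faulty) = 0.15·0.2442 / (0.15·0.2442 + 0.25·0.7558) ≈ 0.1624
After acoustic monitor='normal': P(faulty) = 0.1·0.1624 / (0.1·0.1624 + 0.9·0.8376) ≈ 0.0211
After acoustic monitor='normal': P(faulty) = 0.1·0.0211 / (0.1·0.0211 + 0.9·0.9789) ≈ 0.0024
After acoustic monitor='high': P(faulty) = 0.9·0.0024 / (0.9·0.0024 + 0.1·0.9976) ≈ 0.0211
After pressure gauge='out-of-range': P(faulty) = 0.85·0.0211 / (0.85·0.0211 + 0.75·0.9789) ≈ 0.0238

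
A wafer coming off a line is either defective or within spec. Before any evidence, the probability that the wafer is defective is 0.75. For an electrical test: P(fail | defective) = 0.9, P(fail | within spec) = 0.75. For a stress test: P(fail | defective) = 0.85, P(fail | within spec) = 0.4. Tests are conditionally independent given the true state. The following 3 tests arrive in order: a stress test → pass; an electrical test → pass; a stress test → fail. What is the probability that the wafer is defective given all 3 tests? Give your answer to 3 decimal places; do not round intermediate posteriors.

Each posterior becomes the prior for the next update.
After a stress test='pass': P(defective) = 0.15·0.7500 / (0.15·0.7500 + 0.6·0.2500) ≈ 0.4286
After an electrical test='pass': P(defective) = 0.1·0.4286 / (0.1·0.4286 + 0.25·0.5714) ≈ 0.2308
After a stress test='fail': P(defective) = 0.85·0.2308 / (0.85·0.2308 + 0.4·0.7692) ≈ 0.3893

0.389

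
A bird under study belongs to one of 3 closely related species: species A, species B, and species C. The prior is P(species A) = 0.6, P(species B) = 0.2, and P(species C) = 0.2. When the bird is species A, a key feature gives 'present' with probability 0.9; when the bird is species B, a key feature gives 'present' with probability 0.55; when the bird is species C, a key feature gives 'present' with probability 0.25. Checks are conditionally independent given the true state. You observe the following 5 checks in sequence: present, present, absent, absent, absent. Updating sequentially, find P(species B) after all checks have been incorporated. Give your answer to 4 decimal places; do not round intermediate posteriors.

0.4891

After 'present': normaliser = 0.9·0.6000 + 0.55·0.2000 + 0.25·0.2000; P(species A) ≈ 0.7714, P(species B) ≈ 0.1571, P(species C) ≈ 0.0714
After 'present': normaliser = 0.9·0.7714 + 0.55·0.1571 + 0.25·0.0714; P(species A) ≈ 0.8694, P(species B) ≈ 0.1082, P(species C) ≈ 0.0224
After 'absent': normaliser = 0.1·0.8694 + 0.45·0.1082 + 0.75·0.0224; P(species A) ≈ 0.5704, P(species B) ≈ 0.3195, P(species C) ≈ 0.1100
After 'absent': normaliser = 0.1·0.5704 + 0.45·0.3195 + 0.75·0.1100; P(species A) ≈ 0.2013, P(species B) ≈ 0.5075, P(species C) ≈ 0.2912
After 'absent': normaliser = 0.1·0.2013 + 0.45·0.5075 + 0.75·0.2912; P(species A) ≈ 0.0431, P(species B) ≈ 0.4891, P(species C) ≈ 0.4678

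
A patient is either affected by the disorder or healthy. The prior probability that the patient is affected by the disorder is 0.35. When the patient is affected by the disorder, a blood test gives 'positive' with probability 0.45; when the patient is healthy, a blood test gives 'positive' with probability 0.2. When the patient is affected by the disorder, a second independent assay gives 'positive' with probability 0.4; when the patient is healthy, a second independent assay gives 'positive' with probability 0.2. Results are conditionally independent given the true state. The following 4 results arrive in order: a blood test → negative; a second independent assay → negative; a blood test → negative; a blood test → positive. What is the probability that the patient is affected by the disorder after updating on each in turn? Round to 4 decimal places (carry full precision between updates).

Apply Bayes' rule sequentially, carrying P(affected) forward.
After a blood test='negative': P(affected) = 0.55·0.3500 / (0.55·0.3500 + 0.8·0.6500) ≈ 0.2702
After a second independent assay='negative': P(affected) = 0.6·0.2702 / (0.6·0.2702 + 0.8·0.7298) ≈ 0.2173
After a blood test='negative': P(affected) = 0.55·0.2173 / (0.55·0.2173 + 0.8·0.7827) ≈ 0.1603
After a blood test='positive': P(affected) = 0.45·0.1603 / (0.45·0.1603 + 0.2·0.8397) ≈ 0.3004

0.3004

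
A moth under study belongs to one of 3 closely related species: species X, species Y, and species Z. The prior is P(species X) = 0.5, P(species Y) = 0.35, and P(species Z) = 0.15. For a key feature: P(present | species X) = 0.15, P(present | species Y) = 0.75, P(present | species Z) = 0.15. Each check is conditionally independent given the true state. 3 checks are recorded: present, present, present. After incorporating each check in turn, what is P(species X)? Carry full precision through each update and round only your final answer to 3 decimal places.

After 'present': normaliser = 0.15·0.5000 + 0.75·0.3500 + 0.15·0.1500; P(species X) ≈ 0.2083, P(species Y) ≈ 0.7292, P(species Z) ≈ 0.0625
After 'present': normaliser = 0.15·0.2083 + 0.75·0.7292 + 0.15·0.0625; P(species X) ≈ 0.0532, P(species Y) ≈ 0.9309, P(species Z) ≈ 0.0160
After 'present': normaliser = 0.15·0.0532 + 0.75·0.9309 + 0.15·0.0160; P(species X) ≈ 0.0113, P(species Y) ≈ 0.9854, P(species Z) ≈ 0.0034

0.011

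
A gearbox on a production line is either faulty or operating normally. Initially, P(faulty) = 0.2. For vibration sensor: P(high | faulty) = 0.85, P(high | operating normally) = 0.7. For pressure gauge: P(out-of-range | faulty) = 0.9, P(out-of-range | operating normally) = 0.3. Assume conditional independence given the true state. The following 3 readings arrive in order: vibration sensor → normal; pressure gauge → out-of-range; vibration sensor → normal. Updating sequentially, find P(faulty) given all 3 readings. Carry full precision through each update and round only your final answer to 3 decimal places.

After vibration sensor='normal': P(faulty) = 0.15·0.2000 / (0.15·0.2000 + 0.3·0.8000) ≈ 0.1111
After pressure gauge='out-of-range': P(faulty) = 0.9·0.1111 / (0.9·0.1111 + 0.3·0.8889) ≈ 0.2727
After vibration sensor='normal': P(faulty) = 0.15·0.2727 / (0.15·0.2727 + 0.3·0.7273) ≈ 0.1579

0.158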